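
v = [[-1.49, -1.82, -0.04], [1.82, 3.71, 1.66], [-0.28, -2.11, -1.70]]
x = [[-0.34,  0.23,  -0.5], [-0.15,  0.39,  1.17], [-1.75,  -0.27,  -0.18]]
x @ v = [[1.07, 2.53, 1.25], [0.61, -0.75, -1.34], [2.17, 2.56, -0.07]]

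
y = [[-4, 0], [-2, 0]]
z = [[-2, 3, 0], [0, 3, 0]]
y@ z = [[8, -12, 0], [4, -6, 0]]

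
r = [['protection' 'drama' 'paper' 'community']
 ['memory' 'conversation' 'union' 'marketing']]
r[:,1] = ['drama', 'conversation']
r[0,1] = 'drama'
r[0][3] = 'community'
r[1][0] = 'memory'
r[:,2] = ['paper', 'union']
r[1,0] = 'memory'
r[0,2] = 'paper'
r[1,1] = 'conversation'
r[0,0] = 'protection'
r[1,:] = ['memory', 'conversation', 'union', 'marketing']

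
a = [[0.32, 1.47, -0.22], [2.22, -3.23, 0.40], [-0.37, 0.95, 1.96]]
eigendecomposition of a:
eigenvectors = [[-0.32,0.89,-0.1], [0.93,0.45,0.03], [-0.17,-0.11,0.99]]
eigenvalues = [-4.07, 1.09, 2.03]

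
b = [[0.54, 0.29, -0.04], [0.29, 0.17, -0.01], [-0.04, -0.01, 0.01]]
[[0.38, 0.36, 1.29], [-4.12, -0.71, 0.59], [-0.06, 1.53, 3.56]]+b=[[0.92, 0.65, 1.25], [-3.83, -0.54, 0.58], [-0.10, 1.52, 3.57]]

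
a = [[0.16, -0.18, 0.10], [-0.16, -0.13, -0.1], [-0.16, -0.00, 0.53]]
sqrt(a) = [[0.41+0.08j, (-0.2+0.17j), 0.08+0.01j], [-0.18+0.17j, (0.09+0.38j), (-0.09+0.03j)], [-0.13+0.02j, -0.01+0.04j, 0.74+0.00j]]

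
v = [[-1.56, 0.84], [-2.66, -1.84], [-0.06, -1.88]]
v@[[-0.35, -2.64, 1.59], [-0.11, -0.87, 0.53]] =[[0.45,3.39,-2.04], [1.13,8.62,-5.20], [0.23,1.79,-1.09]]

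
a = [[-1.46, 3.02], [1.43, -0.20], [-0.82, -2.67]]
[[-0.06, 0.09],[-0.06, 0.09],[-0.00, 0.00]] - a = [[1.4,-2.93],  [-1.49,0.29],  [0.82,2.67]]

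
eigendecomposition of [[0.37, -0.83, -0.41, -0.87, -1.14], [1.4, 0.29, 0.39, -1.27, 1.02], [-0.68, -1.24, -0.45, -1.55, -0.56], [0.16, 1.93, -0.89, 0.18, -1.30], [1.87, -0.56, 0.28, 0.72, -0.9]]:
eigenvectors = [[(-0.07-0.24j), (-0.07+0.24j), -0.01+0.30j, (-0.01-0.3j), 0.18+0.00j], [-0.64+0.00j, -0.64-0.00j, (-0.17-0.15j), (-0.17+0.15j), -0.19+0.00j], [(-0.11-0.39j), -0.11+0.39j, (-0.4+0.24j), (-0.4-0.24j), -0.87+0.00j], [0.09+0.58j, (0.09-0.58j), 0.04+0.48j, 0.04-0.48j, 0.18+0.00j], [0.02-0.11j, (0.02+0.11j), 0.65+0.00j, (0.65-0j), 0.37+0.00j]]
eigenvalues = [(0.66+2.09j), (0.66-2.09j), (-0.91+1.62j), (-0.91-1.62j), (-0.01+0j)]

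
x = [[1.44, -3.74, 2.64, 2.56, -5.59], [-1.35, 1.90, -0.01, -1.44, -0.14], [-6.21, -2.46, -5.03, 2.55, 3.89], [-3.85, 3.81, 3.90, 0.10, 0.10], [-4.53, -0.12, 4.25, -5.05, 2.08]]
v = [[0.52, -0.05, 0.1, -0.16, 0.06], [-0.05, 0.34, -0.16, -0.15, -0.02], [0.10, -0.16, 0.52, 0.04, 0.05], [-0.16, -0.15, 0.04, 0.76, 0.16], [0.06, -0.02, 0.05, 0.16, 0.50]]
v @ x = [[0.54, -2.9, 0.5, 1.34, -2.4], [1.13, 0.66, -0.0, -0.94, -0.45], [-3.25, -1.81, -1.98, 1.56, 1.59], [-3.93, 3.09, 3.02, -0.82, 1.48], [-3.08, 0.16, 2.66, -2.20, 0.92]]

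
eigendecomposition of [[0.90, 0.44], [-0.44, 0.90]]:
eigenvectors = [[(0.71+0j), 0.71-0.00j], [0.00+0.71j, -0.71j]]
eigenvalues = [(0.9+0.44j), (0.9-0.44j)]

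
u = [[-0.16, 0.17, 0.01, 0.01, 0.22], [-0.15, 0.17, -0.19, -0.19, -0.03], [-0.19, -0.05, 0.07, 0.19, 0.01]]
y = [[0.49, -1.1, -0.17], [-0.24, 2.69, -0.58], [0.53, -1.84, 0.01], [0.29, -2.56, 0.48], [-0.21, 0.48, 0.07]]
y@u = [[0.12, -0.10, 0.20, 0.18, 0.14], [-0.25, 0.45, -0.55, -0.62, -0.14], [0.19, -0.22, 0.36, 0.36, 0.17], [0.25, -0.41, 0.52, 0.58, 0.15], [-0.05, 0.04, -0.09, -0.08, -0.06]]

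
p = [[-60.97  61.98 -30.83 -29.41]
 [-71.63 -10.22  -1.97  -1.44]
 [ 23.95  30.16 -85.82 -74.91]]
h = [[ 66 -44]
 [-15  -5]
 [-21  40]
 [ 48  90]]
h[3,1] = 90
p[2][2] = -85.82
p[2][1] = 30.16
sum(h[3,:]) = 138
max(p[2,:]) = 30.16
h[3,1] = 90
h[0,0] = 66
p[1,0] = -71.63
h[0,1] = -44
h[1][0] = -15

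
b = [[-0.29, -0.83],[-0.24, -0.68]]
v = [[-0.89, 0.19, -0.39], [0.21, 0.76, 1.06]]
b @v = [[0.08,-0.69,-0.77], [0.07,-0.56,-0.63]]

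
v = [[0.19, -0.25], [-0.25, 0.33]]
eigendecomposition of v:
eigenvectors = [[-0.80, 0.6], [-0.6, -0.80]]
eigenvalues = [0.0, 0.52]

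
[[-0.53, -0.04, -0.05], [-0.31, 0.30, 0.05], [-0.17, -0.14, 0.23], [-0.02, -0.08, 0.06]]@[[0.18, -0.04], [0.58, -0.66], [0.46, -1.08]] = [[-0.14, 0.10], [0.14, -0.24], [-0.01, -0.15], [-0.02, -0.01]]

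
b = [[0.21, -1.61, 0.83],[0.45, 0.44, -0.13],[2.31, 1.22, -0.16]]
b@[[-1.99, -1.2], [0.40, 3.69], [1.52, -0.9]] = [[0.2, -6.94], [-0.92, 1.2], [-4.35, 1.87]]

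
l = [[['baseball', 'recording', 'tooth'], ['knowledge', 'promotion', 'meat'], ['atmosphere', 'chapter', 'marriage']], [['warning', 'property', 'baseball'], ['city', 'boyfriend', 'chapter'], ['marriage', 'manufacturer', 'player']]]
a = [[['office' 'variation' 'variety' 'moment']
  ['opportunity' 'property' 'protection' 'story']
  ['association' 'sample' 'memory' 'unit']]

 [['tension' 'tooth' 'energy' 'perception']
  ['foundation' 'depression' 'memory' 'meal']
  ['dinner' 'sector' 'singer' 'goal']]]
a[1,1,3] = 'meal'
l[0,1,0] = 'knowledge'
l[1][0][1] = 'property'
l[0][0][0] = 'baseball'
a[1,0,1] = 'tooth'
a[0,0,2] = 'variety'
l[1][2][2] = 'player'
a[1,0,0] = 'tension'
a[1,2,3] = 'goal'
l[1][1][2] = 'chapter'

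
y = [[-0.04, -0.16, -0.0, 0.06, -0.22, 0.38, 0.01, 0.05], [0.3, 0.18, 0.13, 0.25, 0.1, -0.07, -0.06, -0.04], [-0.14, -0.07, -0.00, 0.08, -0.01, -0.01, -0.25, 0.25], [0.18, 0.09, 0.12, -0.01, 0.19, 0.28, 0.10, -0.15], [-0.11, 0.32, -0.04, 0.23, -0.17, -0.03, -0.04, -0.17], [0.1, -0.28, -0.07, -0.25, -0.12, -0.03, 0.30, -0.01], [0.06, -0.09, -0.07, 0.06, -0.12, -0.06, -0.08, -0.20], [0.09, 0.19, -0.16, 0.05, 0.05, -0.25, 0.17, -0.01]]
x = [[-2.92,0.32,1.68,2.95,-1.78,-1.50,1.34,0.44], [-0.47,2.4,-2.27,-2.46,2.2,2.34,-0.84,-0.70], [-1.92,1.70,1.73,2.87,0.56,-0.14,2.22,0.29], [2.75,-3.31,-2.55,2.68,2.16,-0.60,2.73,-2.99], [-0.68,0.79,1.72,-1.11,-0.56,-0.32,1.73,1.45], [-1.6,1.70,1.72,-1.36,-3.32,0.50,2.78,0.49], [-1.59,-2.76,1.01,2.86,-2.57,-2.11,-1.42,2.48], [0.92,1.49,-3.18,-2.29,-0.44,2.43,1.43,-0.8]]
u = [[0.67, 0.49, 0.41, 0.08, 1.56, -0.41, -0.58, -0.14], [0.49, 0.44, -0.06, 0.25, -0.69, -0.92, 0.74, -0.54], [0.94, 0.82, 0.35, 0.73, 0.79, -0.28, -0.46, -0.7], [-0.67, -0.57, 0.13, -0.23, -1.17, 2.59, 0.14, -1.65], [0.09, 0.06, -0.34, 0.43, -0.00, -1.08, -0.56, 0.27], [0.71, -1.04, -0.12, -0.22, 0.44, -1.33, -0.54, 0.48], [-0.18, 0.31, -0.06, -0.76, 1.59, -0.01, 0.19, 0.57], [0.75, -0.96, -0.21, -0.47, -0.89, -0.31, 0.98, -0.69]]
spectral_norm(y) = 0.72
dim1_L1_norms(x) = [12.93, 13.68, 11.43, 19.77, 8.36, 13.47, 16.8, 12.98]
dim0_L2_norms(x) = [5.14, 5.75, 5.88, 6.83, 5.58, 4.34, 5.45, 4.34]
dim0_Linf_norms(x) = [2.92, 3.31, 3.18, 2.95, 3.32, 2.43, 2.78, 2.99]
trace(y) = -0.16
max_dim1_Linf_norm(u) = 2.59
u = x @ y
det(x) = 3961.63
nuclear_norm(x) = 34.69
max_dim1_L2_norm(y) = 0.51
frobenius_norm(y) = 1.24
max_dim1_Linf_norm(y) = 0.38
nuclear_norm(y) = 2.98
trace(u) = -0.60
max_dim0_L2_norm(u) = 3.29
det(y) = 0.00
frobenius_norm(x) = 15.46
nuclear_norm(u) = 12.96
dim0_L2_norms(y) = [0.42, 0.54, 0.26, 0.44, 0.39, 0.54, 0.45, 0.4]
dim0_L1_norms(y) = [1.02, 1.38, 0.59, 0.99, 0.98, 1.11, 1.01, 0.88]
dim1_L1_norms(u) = [4.34, 4.13, 5.07, 7.15, 2.83, 4.88, 3.67, 5.26]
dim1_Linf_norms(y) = [0.38, 0.3, 0.25, 0.28, 0.32, 0.3, 0.2, 0.25]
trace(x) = 1.61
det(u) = -0.00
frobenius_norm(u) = 5.95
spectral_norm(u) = 4.23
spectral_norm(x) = 10.13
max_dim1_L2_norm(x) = 7.32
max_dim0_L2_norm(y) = 0.54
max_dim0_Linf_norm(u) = 2.59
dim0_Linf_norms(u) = [0.94, 1.04, 0.41, 0.76, 1.59, 2.59, 0.98, 1.65]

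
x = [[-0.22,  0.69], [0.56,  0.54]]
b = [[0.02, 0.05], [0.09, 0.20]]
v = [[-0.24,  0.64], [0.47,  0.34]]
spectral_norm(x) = 0.90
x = v + b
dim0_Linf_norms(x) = [0.56, 0.69]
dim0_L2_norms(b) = [0.09, 0.21]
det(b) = -0.00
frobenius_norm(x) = 1.06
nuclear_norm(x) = 1.46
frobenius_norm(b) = 0.23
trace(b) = 0.22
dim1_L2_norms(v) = [0.68, 0.58]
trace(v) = 0.10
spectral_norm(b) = 0.23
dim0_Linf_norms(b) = [0.09, 0.2]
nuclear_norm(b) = 0.23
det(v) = -0.38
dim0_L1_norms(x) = [0.78, 1.23]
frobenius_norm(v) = 0.90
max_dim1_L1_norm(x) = 1.1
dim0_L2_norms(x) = [0.6, 0.88]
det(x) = -0.51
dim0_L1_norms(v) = [0.71, 0.98]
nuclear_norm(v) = 1.25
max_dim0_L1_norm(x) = 1.23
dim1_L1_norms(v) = [0.88, 0.81]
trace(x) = 0.32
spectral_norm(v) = 0.72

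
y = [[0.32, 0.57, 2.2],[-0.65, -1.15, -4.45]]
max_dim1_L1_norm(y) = 6.25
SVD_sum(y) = [[0.32, 0.57, 2.2], [-0.65, -1.15, -4.45]] + [[-0.00, 0.00, -0.00], [-0.0, 0.00, -0.00]]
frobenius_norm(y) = 5.18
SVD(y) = [[-0.44, 0.9],[0.90, 0.44]] @ diag([5.178300575358175, 0.0017751746971141076]) @ [[-0.14, -0.25, -0.96], [-0.69, 0.72, -0.08]]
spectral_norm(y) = 5.18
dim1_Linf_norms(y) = [2.2, 4.45]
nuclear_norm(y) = 5.18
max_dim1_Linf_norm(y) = 4.45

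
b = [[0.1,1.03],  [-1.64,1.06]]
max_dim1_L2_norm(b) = 1.95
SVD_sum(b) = [[-0.45,0.39],  [-1.47,1.26]] + [[0.55, 0.64], [-0.17, -0.20]]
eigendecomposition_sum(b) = [[(0.05+0.72j), (0.51-0.25j)], [-0.82+0.39j, (0.53+0.49j)]] + [[(0.05-0.72j), 0.52+0.25j], [(-0.82-0.39j), (0.53-0.49j)]]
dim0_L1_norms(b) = [1.74, 2.09]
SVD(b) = [[0.29, 0.96], [0.96, -0.29]] @ diag([2.02425439285411, 0.8868450558078556]) @ [[-0.76, 0.65],[0.65, 0.76]]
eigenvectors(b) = [[-0.23+0.58j, -0.23-0.58j], [(-0.78+0j), -0.78-0.00j]]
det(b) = 1.80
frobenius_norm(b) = 2.21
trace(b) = 1.16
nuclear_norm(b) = 2.91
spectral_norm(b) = 2.02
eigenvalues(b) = [(0.58+1.21j), (0.58-1.21j)]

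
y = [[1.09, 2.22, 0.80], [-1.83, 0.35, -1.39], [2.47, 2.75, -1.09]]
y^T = [[1.09,-1.83,2.47], [2.22,0.35,2.75], [0.8,-1.39,-1.09]]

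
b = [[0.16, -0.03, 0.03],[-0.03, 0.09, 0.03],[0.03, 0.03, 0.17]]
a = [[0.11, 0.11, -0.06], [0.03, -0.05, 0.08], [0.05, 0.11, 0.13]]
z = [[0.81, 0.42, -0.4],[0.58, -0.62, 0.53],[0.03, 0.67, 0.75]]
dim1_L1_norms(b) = [0.22, 0.15, 0.23]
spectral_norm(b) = 0.20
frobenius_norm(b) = 0.26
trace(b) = 0.42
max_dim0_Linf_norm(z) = 0.81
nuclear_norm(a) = 0.42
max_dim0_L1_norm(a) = 0.27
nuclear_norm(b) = 0.42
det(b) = 0.00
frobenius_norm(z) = 1.73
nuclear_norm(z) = 3.00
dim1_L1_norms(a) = [0.28, 0.16, 0.29]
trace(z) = 0.94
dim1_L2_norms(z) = [1.0, 1.0, 1.01]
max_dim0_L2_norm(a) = 0.16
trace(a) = 0.19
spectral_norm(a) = 0.20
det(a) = -0.00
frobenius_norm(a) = 0.26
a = b @ z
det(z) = -1.00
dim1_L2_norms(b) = [0.17, 0.1, 0.18]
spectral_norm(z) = 1.01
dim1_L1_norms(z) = [1.63, 1.73, 1.45]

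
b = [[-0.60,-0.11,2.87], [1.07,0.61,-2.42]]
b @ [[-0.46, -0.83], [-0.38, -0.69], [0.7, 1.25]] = [[2.33,  4.16], [-2.42,  -4.33]]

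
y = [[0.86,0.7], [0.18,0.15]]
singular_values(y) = [1.13, 0.0]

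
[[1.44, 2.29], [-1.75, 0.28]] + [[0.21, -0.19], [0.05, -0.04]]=[[1.65, 2.1], [-1.7, 0.24]]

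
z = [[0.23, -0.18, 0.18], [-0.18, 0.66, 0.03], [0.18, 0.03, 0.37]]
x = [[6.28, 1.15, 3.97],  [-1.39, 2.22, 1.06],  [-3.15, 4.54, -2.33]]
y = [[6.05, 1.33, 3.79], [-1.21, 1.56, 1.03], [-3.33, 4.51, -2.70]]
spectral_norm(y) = 8.46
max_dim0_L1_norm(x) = 10.82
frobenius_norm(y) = 9.82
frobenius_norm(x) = 10.02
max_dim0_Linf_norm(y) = 6.05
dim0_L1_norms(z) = [0.59, 0.87, 0.58]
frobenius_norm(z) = 0.87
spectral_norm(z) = 0.73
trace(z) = 1.26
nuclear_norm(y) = 14.77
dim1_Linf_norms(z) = [0.23, 0.66, 0.37]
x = y + z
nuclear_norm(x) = 15.12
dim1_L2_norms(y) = [7.26, 2.23, 6.22]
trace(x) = 6.17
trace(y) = 4.91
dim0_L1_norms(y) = [10.59, 7.4, 7.52]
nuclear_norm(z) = 1.26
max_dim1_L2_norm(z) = 0.68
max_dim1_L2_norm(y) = 7.26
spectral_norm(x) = 8.56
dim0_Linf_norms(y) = [6.05, 4.51, 3.79]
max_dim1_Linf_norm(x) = 6.28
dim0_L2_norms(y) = [7.01, 4.95, 4.77]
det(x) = -67.56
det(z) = 0.02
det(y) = -63.49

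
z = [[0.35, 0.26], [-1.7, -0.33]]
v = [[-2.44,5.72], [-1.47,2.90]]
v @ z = [[-10.58, -2.52], [-5.44, -1.34]]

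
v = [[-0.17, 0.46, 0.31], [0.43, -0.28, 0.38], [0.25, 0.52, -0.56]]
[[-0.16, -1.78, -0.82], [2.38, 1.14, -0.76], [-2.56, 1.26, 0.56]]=v@[[1.32, 3.48, -0.54], [-2.05, -1.3, -0.71], [3.26, -1.9, -1.9]]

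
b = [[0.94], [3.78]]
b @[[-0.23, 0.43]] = [[-0.22, 0.4], [-0.87, 1.63]]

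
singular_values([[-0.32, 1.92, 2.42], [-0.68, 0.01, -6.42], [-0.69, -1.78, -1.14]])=[7.06, 2.41, 0.8]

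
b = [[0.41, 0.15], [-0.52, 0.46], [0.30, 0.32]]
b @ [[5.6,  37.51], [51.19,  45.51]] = [[9.97,22.21], [20.64,1.43], [18.06,25.82]]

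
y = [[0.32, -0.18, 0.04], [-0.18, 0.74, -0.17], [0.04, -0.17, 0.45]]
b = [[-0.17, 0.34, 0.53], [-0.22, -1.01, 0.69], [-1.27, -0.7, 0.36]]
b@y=[[-0.09, 0.19, 0.17], [0.14, -0.83, 0.47], [-0.27, -0.35, 0.23]]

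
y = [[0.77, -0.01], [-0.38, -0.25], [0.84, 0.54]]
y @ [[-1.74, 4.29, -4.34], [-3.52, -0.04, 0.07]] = [[-1.30, 3.3, -3.34], [1.54, -1.62, 1.63], [-3.36, 3.58, -3.61]]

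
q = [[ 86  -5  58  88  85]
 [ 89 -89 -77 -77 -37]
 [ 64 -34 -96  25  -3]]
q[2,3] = 25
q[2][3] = 25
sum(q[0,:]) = 312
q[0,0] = 86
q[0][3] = 88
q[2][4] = -3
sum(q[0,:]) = 312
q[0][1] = -5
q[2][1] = -34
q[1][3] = -77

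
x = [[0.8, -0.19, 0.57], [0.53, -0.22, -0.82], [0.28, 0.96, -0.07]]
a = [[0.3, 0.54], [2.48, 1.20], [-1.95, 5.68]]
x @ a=[[-1.34, 3.44], [1.21, -4.64], [2.60, 0.91]]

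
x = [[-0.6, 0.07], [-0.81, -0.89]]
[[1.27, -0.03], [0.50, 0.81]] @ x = [[-0.74,0.12], [-0.96,-0.69]]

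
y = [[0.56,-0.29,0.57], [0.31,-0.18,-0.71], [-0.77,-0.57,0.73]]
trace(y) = 1.11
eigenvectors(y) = [[-0.66+0.00j, (-0.66-0j), 0.02+0.00j], [0.17+0.33j, 0.17-0.33j, (0.9+0j)], [(-0.2-0.62j), -0.20+0.62j, 0.43+0.00j]]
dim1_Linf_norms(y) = [0.57, 0.71, 0.77]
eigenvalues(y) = [(0.81+0.69j), (0.81-0.69j), (-0.51+0j)]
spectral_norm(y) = 1.36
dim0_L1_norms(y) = [1.64, 1.04, 2.01]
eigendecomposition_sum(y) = [[(0.28+0.49j), -0.14+0.15j, (0.29-0.35j)], [(0.17-0.27j), (0.11+0.03j), -0.25-0.06j], [-0.38+0.42j, (-0.19-0.09j), 0.42+0.17j]] + [[0.28-0.49j, (-0.14-0.15j), (0.29+0.35j)],  [(0.17+0.27j), (0.11-0.03j), -0.25+0.06j],  [-0.38-0.42j, (-0.19+0.09j), 0.42-0.17j]] + [[(-0-0j), (-0.01-0j), (-0+0j)], [-0.04-0.00j, -0.41-0.00j, -0.22+0.00j], [(-0.02-0j), (-0.19-0j), -0.10+0.00j]]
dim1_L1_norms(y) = [1.42, 1.2, 2.07]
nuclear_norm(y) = 2.70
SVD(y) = [[0.19,0.96,0.19],[-0.48,-0.07,0.87],[0.85,-0.26,0.45]] @ diag([1.3621764535156986, 0.8345227248076444, 0.5039316732127674]) @ [[-0.51, -0.33, 0.79], [0.86, -0.14, 0.50], [0.05, -0.93, -0.36]]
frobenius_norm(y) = 1.68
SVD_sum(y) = [[-0.13, -0.09, 0.2], [0.34, 0.22, -0.52], [-0.60, -0.39, 0.92]] + [[0.69, -0.12, 0.4],  [-0.05, 0.01, -0.03],  [-0.18, 0.03, -0.11]] + [[0.0,-0.09,-0.03],[0.02,-0.41,-0.16],[0.01,-0.21,-0.08]]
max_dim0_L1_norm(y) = 2.01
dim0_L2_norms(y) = [1.0, 0.66, 1.17]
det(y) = -0.57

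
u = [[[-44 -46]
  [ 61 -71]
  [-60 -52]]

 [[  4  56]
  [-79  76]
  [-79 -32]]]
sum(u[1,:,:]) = -54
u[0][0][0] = -44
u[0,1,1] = -71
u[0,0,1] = -46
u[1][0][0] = 4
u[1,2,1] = -32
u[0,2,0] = -60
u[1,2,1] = -32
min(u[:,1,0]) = -79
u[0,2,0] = -60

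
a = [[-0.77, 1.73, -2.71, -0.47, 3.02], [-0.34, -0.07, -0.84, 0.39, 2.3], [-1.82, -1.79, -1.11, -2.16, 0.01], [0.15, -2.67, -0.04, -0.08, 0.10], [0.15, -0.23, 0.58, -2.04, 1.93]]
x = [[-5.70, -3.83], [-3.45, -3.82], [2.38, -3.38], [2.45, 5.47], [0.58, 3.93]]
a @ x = [[-7.43, 14.80], [2.47, 15.58], [8.62, 5.78], [8.12, 9.72], [-2.56, -5.23]]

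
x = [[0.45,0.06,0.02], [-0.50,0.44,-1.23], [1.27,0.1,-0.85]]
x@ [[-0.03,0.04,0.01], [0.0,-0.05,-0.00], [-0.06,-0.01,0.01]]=[[-0.01, 0.01, 0.0], [0.09, -0.03, -0.02], [0.01, 0.05, 0.0]]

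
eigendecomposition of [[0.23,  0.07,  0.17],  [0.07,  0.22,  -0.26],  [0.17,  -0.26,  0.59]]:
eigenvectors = [[0.54,-0.81,0.23], [-0.7,-0.59,-0.40], [-0.46,-0.05,0.89]]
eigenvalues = [-0.01, 0.29, 0.75]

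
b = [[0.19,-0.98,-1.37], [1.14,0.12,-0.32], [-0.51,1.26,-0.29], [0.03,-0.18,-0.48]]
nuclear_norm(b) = 4.26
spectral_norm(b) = 1.95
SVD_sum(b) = [[0.57,-1.14,-0.96], [0.19,-0.37,-0.31], [-0.33,0.65,0.55], [0.15,-0.31,-0.26]] + [[-0.21, 0.26, -0.43], [0.05, -0.06, 0.10], [-0.39, 0.49, -0.81], [-0.11, 0.13, -0.22]] + [[-0.17, -0.10, 0.02], [0.91, 0.55, -0.11], [0.21, 0.12, -0.02], [-0.02, -0.01, 0.00]]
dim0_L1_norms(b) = [1.87, 2.54, 2.46]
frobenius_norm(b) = 2.55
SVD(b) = [[-0.82,0.46,0.18], [-0.26,-0.1,-0.96], [0.47,0.85,-0.22], [-0.22,0.24,0.02]] @ diag([1.9511801984728574, 1.2013505852633222, 1.1112842140401784]) @ [[-0.36, 0.71, 0.6], [-0.38, 0.48, -0.79], [-0.85, -0.51, 0.10]]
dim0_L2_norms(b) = [1.26, 1.61, 1.51]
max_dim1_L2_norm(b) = 1.7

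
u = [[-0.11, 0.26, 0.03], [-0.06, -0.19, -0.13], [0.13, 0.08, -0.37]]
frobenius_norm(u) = 0.55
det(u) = -0.02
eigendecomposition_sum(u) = [[(-0.02+0.1j), (0.12+0.1j), (-0.07+0j)], [-0.06-0.03j, (-0.08+0.06j), (0.01-0.04j)], [-0.00+0.04j, (0.06+0.03j), (-0.03+0.01j)]] + [[-0.02-0.10j, (0.12-0.1j), (-0.07-0j)], [-0.06+0.03j, (-0.08-0.06j), (0.01+0.04j)], [(-0-0.04j), (0.06-0.03j), -0.03-0.01j]] + [[(-0.07+0j), (0.02+0j), 0.16-0.00j], [0.06-0.00j, -0.02-0.00j, (-0.15+0j)], [(0.13-0j), (-0.04-0j), -0.31+0.00j]]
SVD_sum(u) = [[-0.03, 0.01, 0.08], [0.04, -0.01, -0.11], [0.12, -0.03, -0.36]] + [[-0.01, 0.26, -0.03], [0.01, -0.17, 0.02], [-0.00, 0.11, -0.01]] + [[-0.08, -0.00, -0.02], [-0.1, -0.01, -0.03], [0.02, 0.00, 0.0]]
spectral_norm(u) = 0.41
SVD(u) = [[0.20, 0.78, -0.59], [-0.29, -0.53, -0.8], [-0.93, 0.33, 0.12]] @ diag([0.41117942843765265, 0.3317271701703018, 0.1352352106534722]) @ [[-0.31, 0.08, 0.95], [-0.03, 0.99, -0.10], [0.95, 0.06, 0.3]]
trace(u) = -0.67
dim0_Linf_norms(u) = [0.13, 0.26, 0.37]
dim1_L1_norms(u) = [0.4, 0.38, 0.58]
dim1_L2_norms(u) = [0.28, 0.24, 0.4]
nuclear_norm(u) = 0.88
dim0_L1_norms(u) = [0.3, 0.53, 0.53]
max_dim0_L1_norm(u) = 0.53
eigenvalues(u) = [(-0.13+0.17j), (-0.13-0.17j), (-0.4+0j)]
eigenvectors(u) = [[0.78+0.00j, (0.78-0j), -0.43+0.00j], [(-0.11+0.51j), -0.11-0.51j, 0.38+0.00j], [0.34-0.07j, (0.34+0.07j), 0.82+0.00j]]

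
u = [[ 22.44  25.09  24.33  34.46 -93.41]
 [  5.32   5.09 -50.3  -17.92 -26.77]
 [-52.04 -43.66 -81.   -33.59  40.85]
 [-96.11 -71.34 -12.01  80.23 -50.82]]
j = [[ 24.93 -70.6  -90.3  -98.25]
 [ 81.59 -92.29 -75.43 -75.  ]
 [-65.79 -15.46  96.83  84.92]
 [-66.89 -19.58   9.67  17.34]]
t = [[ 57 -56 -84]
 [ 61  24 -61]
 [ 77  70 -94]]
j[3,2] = 9.67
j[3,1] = -19.58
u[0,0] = 22.44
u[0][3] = 34.46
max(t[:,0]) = 77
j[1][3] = -75.0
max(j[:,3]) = 84.92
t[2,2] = -94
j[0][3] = -98.25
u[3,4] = -50.82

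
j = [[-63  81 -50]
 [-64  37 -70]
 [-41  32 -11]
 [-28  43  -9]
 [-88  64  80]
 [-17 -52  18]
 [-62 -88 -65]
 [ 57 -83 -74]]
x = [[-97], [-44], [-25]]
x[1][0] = -44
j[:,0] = [-63, -64, -41, -28, -88, -17, -62, 57]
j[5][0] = -17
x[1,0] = -44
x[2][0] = -25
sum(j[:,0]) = -306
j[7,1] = -83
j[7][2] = -74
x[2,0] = -25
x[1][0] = -44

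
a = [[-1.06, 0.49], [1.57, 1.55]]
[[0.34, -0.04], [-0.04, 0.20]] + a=[[-0.72, 0.45], [1.53, 1.75]]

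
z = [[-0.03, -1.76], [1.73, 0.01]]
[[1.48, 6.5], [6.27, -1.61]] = z @[[3.63, -0.91], [-0.9, -3.68]]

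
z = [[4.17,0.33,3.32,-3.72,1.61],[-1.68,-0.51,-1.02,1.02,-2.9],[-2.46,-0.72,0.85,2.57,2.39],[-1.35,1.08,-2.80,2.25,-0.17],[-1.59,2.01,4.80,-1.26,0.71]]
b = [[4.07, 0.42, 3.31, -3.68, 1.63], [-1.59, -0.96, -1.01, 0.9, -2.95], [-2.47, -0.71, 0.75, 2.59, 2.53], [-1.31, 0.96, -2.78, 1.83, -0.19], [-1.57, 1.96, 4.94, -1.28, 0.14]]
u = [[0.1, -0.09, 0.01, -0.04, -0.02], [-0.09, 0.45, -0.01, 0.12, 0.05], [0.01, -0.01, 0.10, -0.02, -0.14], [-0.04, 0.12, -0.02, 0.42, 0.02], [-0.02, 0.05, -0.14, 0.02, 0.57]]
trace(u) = 1.64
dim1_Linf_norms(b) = [4.07, 2.95, 2.59, 2.78, 4.94]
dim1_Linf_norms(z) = [4.17, 2.9, 2.57, 2.8, 4.8]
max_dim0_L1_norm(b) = 12.79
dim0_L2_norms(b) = [5.42, 2.52, 6.68, 5.1, 4.22]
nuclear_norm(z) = 20.43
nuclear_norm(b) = 20.28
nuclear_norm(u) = 1.64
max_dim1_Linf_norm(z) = 4.8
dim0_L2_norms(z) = [5.53, 2.47, 6.61, 5.3, 4.15]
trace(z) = 7.47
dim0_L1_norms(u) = [0.26, 0.72, 0.28, 0.62, 0.8]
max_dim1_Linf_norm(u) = 0.57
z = u + b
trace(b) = 5.83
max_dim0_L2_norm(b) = 6.68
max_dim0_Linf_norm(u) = 0.57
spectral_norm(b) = 8.63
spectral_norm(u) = 0.65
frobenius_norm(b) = 11.15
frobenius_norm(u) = 0.90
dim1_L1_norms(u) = [0.26, 0.72, 0.28, 0.62, 0.8]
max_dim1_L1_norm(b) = 13.11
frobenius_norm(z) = 11.21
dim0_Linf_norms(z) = [4.17, 2.01, 4.8, 3.72, 2.9]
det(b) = 56.65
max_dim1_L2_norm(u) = 0.59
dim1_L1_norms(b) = [13.11, 7.41, 9.05, 7.07, 9.89]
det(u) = 0.00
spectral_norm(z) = 8.79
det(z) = 139.11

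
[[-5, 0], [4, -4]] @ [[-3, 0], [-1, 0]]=[[15, 0], [-8, 0]]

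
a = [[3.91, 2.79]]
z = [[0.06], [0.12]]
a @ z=[[0.57]]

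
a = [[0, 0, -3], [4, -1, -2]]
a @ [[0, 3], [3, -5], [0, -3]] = [[0, 9], [-3, 23]]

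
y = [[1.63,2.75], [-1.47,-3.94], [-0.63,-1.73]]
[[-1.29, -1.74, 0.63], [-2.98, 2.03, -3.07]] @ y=[[0.06, 2.22], [-5.91, -10.88]]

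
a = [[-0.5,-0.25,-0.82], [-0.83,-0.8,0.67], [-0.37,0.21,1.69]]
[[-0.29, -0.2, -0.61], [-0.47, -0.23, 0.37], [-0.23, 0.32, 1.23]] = a@[[0.6, -0.03, 0.0], [-0.03, 0.43, 0.13], [0.0, 0.13, 0.71]]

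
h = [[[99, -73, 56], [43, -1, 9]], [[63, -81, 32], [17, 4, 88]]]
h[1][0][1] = -81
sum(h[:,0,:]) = 96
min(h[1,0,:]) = -81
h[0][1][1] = -1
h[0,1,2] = 9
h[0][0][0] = 99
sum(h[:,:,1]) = -151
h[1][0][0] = 63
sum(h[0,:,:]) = 133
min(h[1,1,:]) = 4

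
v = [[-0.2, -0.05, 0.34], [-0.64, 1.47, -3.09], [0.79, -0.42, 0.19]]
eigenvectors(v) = [[-0.05, 0.37, -0.31], [0.97, 0.86, 0.74], [-0.22, 0.34, 0.6]]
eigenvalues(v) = [2.21, -0.01, -0.74]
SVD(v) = [[0.08, 0.35, 0.93], [-0.99, -0.11, 0.12], [0.14, -0.93, 0.33]] @ diag([3.5283760061865936, 0.8147581881118334, 0.005643923410795712]) @ [[0.21, -0.43, 0.88], [-0.9, 0.26, 0.34], [-0.38, -0.86, -0.33]]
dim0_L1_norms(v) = [1.63, 1.94, 3.62]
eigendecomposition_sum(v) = [[0.07, -0.08, 0.14], [-1.26, 1.55, -2.59], [0.29, -0.35, 0.59]] + [[-0.01, -0.00, -0.00], [-0.01, -0.0, -0.00], [-0.01, -0.00, -0.00]] + [[-0.26, 0.03, 0.21], [0.63, -0.08, -0.50], [0.51, -0.06, -0.40]]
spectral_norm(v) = 3.53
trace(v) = 1.46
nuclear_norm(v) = 4.35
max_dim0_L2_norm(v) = 3.11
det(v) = 0.02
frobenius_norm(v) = 3.62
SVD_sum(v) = [[0.06, -0.12, 0.25],  [-0.72, 1.49, -3.06],  [0.11, -0.22, 0.45]] + [[-0.26, 0.07, 0.10], [0.08, -0.02, -0.03], [0.69, -0.20, -0.26]] + [[-0.0, -0.0, -0.00], [-0.00, -0.0, -0.00], [-0.00, -0.0, -0.0]]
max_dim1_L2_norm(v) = 3.48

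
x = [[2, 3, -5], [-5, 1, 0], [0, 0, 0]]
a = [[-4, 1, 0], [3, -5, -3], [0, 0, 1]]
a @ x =[[-13, -11, 20], [31, 4, -15], [0, 0, 0]]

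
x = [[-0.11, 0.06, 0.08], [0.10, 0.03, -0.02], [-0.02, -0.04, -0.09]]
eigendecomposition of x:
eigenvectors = [[-0.2, -0.87, 0.64], [-0.94, 0.49, -0.48], [0.28, 0.04, 0.6]]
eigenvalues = [0.06, -0.15, -0.08]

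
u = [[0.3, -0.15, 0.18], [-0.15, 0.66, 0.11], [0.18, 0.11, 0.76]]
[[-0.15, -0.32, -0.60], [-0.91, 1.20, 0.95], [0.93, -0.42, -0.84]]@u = [[-0.1, -0.25, -0.52],[-0.28, 1.03, 0.69],[0.19, -0.51, -0.52]]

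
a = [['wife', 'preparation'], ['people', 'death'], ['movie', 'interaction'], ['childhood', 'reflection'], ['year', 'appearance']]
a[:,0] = ['wife', 'people', 'movie', 'childhood', 'year']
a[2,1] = 'interaction'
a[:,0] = ['wife', 'people', 'movie', 'childhood', 'year']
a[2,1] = 'interaction'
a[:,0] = ['wife', 'people', 'movie', 'childhood', 'year']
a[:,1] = ['preparation', 'death', 'interaction', 'reflection', 'appearance']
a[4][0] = 'year'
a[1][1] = 'death'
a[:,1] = ['preparation', 'death', 'interaction', 'reflection', 'appearance']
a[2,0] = 'movie'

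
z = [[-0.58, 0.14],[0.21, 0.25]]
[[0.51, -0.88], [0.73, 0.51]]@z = [[-0.48, -0.15], [-0.32, 0.23]]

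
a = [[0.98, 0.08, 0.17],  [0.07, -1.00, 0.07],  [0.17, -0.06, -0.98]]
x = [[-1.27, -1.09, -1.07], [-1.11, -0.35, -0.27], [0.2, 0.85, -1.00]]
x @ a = [[-1.5, 1.05, 0.76], [-1.16, 0.28, 0.05], [0.09, -0.77, 1.07]]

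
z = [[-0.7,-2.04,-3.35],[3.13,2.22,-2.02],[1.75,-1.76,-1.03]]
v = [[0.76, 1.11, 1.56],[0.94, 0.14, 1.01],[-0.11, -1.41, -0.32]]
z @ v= [[-2.08, 3.66, -2.08], [4.69, 6.63, 7.77], [-0.21, 3.15, 1.28]]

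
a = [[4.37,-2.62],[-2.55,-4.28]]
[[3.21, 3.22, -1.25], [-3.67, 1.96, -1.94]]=a @ [[0.92, 0.34, -0.01], [0.31, -0.66, 0.46]]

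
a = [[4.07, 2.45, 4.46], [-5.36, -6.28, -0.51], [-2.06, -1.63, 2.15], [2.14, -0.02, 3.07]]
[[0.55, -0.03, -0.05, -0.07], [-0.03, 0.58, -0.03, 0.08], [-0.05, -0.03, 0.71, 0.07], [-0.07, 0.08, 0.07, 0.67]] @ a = [[2.35, 1.62, 2.15], [-3.00, -3.67, -0.25], [-1.36, -1.09, 1.53], [0.58, -0.80, 1.85]]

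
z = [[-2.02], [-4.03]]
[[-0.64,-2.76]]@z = [[12.42]]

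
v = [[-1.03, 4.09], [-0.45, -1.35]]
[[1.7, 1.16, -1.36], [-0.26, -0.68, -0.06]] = v @ [[-0.38, 0.38, 0.65], [0.32, 0.38, -0.17]]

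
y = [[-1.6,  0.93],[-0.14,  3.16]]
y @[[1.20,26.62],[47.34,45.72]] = [[42.11, -0.07], [149.43, 140.75]]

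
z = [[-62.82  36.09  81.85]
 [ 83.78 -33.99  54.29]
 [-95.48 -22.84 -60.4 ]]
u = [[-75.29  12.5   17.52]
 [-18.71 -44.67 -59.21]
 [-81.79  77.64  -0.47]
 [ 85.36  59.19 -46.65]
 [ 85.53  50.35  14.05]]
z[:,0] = [-62.82, 83.78, -95.48]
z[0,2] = 81.85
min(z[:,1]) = -33.99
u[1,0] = -18.71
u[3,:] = [85.36, 59.19, -46.65]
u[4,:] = [85.53, 50.35, 14.05]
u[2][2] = -0.47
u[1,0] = -18.71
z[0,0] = -62.82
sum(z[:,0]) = -74.52000000000001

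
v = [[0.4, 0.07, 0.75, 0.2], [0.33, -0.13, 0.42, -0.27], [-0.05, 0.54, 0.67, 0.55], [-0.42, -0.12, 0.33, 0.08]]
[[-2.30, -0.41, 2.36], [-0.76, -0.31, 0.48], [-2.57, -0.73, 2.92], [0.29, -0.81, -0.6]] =v @ [[-1.74, 1.13, 2.19],[-1.72, -0.32, 2.12],[-1.68, -1.3, 1.28],[-1.1, 0.67, 1.86]]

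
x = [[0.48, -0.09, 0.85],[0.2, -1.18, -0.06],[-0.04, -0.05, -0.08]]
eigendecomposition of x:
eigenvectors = [[-0.03, -0.99, -0.87], [-1.00, -0.13, -0.17], [-0.05, 0.1, 0.46]]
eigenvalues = [-1.18, 0.38, 0.01]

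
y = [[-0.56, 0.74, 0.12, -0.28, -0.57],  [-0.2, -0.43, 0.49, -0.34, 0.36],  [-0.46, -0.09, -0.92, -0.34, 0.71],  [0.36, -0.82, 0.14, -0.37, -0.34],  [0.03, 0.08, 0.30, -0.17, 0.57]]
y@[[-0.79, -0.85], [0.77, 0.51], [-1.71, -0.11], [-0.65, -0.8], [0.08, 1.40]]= [[0.94, 0.27], [-0.76, 0.67], [2.15, 1.71], [-0.94, -0.92], [-0.32, 0.92]]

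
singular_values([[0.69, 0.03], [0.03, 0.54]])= [0.7, 0.53]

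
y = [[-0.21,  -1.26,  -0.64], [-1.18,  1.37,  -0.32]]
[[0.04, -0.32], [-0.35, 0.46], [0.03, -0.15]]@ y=[[0.37, -0.49, 0.08],[-0.47, 1.07, 0.08],[0.17, -0.24, 0.03]]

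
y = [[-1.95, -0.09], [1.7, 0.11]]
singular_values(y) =[2.59, 0.02]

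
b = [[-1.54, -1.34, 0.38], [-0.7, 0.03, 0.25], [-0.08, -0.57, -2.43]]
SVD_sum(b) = [[-0.01, 0.04, 0.20], [-0.01, 0.05, 0.28], [0.13, -0.45, -2.44]] + [[-1.6, -1.29, 0.16], [-0.42, -0.34, 0.04], [-0.18, -0.15, 0.02]] + [[0.07,-0.09,0.02], [-0.26,0.32,-0.07], [-0.02,0.03,-0.01]]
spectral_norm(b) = 2.51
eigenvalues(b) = [(0.47+0j), (-2.21+0.29j), (-2.21-0.29j)]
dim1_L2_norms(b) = [2.08, 0.74, 2.5]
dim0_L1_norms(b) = [2.32, 1.94, 3.06]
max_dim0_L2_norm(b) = 2.47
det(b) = 2.35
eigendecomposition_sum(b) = [[(0.09+0j), (-0.27+0j), (-0.01+0j)],[-0.13+0.00j, (0.38-0j), 0.02-0.00j],[(0.02+0j), -0.07+0.00j, -0.00+0.00j]] + [[(-0.82+0.65j), -0.54+0.76j, (0.2+1.71j)], [-0.28+0.26j, -0.18+0.29j, (0.12+0.62j)], [(-0.05-0.84j), -0.25-0.70j, -1.21-0.66j]] + [[(-0.82-0.65j),-0.54-0.76j,0.20-1.71j], [-0.28-0.26j,(-0.18-0.29j),0.12-0.62j], [-0.05+0.84j,(-0.25+0.7j),-1.21+0.66j]]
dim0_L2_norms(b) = [1.69, 1.46, 2.47]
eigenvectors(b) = [[0.57+0.00j,(0.75+0j),(0.75-0j)], [(-0.81+0j),(0.28-0.02j),0.28+0.02j], [0.14+0.00j,(-0.34+0.49j),-0.34-0.49j]]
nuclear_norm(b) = 5.09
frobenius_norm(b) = 3.33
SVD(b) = [[-0.08, -0.96, 0.26], [-0.11, -0.25, -0.96], [0.99, -0.11, -0.09]] @ diag([2.5109465441736405, 2.1461444888382624, 0.4363614159519662]) @ [[0.05, -0.18, -0.98], [0.78, 0.63, -0.08], [0.63, -0.76, 0.17]]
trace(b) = -3.94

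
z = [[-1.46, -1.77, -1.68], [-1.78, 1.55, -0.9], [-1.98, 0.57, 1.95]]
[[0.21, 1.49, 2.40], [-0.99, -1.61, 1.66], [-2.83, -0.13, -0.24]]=z @ [[0.76, -0.04, -0.65],[-0.14, -0.98, -0.11],[-0.64, 0.18, -0.75]]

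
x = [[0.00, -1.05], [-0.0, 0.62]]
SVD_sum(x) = [[0.00,-1.05], [0.00,0.62]] + [[0.0, 0.0], [0.0, 0.0]]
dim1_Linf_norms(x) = [1.05, 0.62]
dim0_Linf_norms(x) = [0.0, 1.05]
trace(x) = 0.62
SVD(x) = [[-0.86,-0.51], [0.51,-0.86]] @ diag([1.2193850909372312, 0.0]) @ [[0.00, 1.00],  [-1.00, -0.00]]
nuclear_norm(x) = 1.22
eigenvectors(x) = [[1.0, -0.86], [0.0, 0.51]]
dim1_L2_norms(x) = [1.05, 0.62]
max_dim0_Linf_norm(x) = 1.05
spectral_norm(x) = 1.22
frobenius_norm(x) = 1.22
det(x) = 0.00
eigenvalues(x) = [0.0, 0.62]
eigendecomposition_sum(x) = [[0.0, 0.00], [0.0, 0.0]] + [[0.0,-1.05], [0.00,0.62]]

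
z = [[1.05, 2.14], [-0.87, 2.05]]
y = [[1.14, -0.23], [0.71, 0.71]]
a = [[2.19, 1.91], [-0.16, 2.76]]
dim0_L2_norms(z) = [1.36, 2.96]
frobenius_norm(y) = 1.54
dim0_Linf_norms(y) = [1.14, 0.71]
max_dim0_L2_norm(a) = 3.36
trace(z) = 3.10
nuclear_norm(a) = 5.37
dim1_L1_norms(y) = [1.37, 1.42]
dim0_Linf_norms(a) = [2.19, 2.76]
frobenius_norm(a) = 4.01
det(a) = 6.35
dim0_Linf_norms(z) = [1.05, 2.14]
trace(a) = 4.95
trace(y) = 1.85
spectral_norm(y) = 1.36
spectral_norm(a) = 3.60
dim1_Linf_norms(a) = [2.19, 2.76]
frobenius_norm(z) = 3.26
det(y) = 0.97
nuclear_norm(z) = 4.32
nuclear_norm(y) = 2.08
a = y + z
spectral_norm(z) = 2.97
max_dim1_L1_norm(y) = 1.42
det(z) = 4.01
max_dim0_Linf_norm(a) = 2.76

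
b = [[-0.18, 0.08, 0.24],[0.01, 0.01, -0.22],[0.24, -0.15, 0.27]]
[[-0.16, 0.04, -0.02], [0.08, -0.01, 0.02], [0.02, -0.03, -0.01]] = b@ [[0.44, -0.14, 0.16],[-0.02, 0.06, 0.24],[-0.34, 0.04, -0.05]]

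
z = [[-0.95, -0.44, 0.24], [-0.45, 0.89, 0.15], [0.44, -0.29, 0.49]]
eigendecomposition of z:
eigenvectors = [[0.95, 0.25, 0.2], [0.23, -0.64, -0.22], [-0.22, 0.73, 0.96]]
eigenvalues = [-1.11, 0.89, 0.65]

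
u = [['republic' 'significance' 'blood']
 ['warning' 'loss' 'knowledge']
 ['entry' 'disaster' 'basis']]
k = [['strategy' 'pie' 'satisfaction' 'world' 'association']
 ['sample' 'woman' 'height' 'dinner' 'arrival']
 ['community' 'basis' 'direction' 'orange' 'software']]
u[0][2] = 'blood'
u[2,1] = 'disaster'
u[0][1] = 'significance'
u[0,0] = 'republic'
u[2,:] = ['entry', 'disaster', 'basis']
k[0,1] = 'pie'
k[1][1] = 'woman'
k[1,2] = 'height'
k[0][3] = 'world'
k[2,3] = 'orange'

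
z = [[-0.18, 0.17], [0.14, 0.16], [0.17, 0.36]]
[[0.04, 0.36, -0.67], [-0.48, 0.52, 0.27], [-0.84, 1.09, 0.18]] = z@[[-1.66, 0.60, 2.91], [-1.55, 2.75, -0.88]]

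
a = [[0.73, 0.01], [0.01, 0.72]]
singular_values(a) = [0.74, 0.71]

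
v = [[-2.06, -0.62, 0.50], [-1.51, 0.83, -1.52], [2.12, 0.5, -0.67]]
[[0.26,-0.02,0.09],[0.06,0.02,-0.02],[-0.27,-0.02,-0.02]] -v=[[2.32,  0.6,  -0.41], [1.57,  -0.81,  1.50], [-2.39,  -0.52,  0.65]]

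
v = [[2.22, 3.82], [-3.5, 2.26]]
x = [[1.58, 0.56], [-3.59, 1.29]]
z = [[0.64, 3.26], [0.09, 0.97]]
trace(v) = 4.48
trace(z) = 1.61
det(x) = 4.05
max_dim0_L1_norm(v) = 6.08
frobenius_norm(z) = 3.46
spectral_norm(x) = 4.04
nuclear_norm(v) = 8.58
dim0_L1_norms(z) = [0.73, 4.23]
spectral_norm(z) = 3.46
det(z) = 0.33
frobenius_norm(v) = 6.07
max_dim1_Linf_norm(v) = 3.82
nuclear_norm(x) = 5.05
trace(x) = 2.87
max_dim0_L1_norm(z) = 4.23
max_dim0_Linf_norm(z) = 3.26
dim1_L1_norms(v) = [6.04, 5.76]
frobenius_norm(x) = 4.17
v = z + x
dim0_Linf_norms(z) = [0.64, 3.26]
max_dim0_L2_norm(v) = 4.44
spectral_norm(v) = 4.45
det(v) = 18.39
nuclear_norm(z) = 3.56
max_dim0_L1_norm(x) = 5.17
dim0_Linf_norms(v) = [3.5, 3.82]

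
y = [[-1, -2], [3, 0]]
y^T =[[-1, 3], [-2, 0]]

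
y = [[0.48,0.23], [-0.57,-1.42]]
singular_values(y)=[1.58, 0.35]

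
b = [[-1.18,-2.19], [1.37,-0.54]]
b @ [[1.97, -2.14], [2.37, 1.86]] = [[-7.51, -1.55], [1.42, -3.94]]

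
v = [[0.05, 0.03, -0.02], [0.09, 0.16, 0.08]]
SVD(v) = [[-0.2, -0.98],[-0.98, 0.20]] @ diag([0.20412200557957585, 0.04726739720115328]) @ [[-0.48, -0.80, -0.36],[-0.66, 0.05, 0.75]]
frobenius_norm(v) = 0.21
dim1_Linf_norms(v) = [0.05, 0.16]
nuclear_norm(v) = 0.25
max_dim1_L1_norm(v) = 0.33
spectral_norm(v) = 0.20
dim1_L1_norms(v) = [0.1, 0.33]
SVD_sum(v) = [[0.02, 0.03, 0.01], [0.10, 0.16, 0.07]] + [[0.03, -0.00, -0.03], [-0.01, 0.00, 0.01]]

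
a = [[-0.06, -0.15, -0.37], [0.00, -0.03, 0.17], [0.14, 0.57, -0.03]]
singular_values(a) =[0.61, 0.4, 0.0]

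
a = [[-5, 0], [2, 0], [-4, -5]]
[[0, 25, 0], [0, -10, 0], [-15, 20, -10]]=a @ [[0, -5, 0], [3, 0, 2]]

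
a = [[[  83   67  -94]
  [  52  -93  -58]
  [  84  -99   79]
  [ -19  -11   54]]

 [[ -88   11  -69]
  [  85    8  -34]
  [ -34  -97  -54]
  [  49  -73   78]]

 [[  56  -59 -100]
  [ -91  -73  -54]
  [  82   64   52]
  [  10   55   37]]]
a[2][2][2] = 52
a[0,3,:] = [-19, -11, 54]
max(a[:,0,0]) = 83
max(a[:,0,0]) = 83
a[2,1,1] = -73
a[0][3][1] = -11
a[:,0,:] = [[83, 67, -94], [-88, 11, -69], [56, -59, -100]]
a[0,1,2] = -58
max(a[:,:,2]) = 79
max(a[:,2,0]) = 84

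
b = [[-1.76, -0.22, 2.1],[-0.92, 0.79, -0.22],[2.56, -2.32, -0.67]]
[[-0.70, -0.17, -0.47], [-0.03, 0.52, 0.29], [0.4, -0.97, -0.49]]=b @ [[0.10, -0.37, -0.07], [0.01, 0.12, 0.21], [-0.25, -0.38, -0.26]]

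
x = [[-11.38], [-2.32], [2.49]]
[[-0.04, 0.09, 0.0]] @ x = [[0.25]]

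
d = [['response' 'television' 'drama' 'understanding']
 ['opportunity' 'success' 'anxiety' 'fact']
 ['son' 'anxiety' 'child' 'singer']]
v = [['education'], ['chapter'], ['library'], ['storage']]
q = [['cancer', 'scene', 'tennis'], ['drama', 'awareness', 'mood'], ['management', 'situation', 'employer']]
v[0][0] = 'education'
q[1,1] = 'awareness'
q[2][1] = 'situation'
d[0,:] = ['response', 'television', 'drama', 'understanding']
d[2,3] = 'singer'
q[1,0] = 'drama'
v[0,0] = 'education'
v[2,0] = 'library'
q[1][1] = 'awareness'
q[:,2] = ['tennis', 'mood', 'employer']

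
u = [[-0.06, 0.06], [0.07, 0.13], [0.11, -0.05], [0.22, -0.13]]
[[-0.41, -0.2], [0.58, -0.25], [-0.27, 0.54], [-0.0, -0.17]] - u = [[-0.35, -0.26], [0.51, -0.38], [-0.38, 0.59], [-0.22, -0.04]]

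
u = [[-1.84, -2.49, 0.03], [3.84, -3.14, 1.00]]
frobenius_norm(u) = 5.93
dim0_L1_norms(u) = [5.68, 5.63, 1.03]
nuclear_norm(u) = 8.15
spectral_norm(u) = 5.06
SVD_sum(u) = [[0.18,-0.16,0.05], [3.74,-3.25,1.0]] + [[-2.02, -2.33, -0.02], [0.1, 0.11, 0.0]]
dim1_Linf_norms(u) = [2.49, 3.84]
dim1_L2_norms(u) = [3.1, 5.06]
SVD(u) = [[0.05, 1.00], [1.00, -0.05]] @ diag([5.063929556782402, 3.090051365907304]) @ [[0.74,  -0.64,  0.2], [-0.66,  -0.76,  -0.01]]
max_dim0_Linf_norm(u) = 3.84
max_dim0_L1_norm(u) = 5.68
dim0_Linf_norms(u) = [3.84, 3.14, 1.0]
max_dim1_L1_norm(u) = 7.98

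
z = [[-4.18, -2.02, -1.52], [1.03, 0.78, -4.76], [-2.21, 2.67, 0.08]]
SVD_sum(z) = [[-2.26, -0.44, -3.13], [-1.83, -0.36, -2.53], [-0.53, -0.1, -0.74]] + [[-2.16, -0.68, 1.66], [2.92, 0.92, -2.24], [-0.85, -0.27, 0.65]] + [[0.24, -0.9, -0.05], [-0.06, 0.22, 0.01], [-0.83, 3.04, 0.17]]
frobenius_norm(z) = 7.76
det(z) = -81.27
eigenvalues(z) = [(-5+0j), (0.84+3.95j), (0.84-3.95j)]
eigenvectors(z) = [[0.93+0.00j, (-0.1+0.25j), -0.10-0.25j], [0.12+0.00j, (0.77+0j), 0.77-0.00j], [(0.34+0j), (-0.03-0.58j), -0.03+0.58j]]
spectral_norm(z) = 5.08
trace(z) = -3.32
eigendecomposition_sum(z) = [[(-4.23+0j), (-0.62+0j), (-1.85+0j)], [(-0.53+0j), -0.08+0.00j, (-0.23+0j)], [(-1.56+0j), (-0.23+0j), -0.68+0.00j]] + [[0.03+0.31j, (-0.7-0.11j), (0.17-0.8j)],[(0.78-0.39j), 0.43+1.94j, (-2.26+0.38j)],[(-0.32-0.58j), 1.45-0.40j, (0.38+1.7j)]] + [[0.03-0.31j, (-0.7+0.11j), (0.17+0.8j)], [0.78+0.39j, 0.43-1.94j, (-2.26-0.38j)], [-0.32+0.58j, 1.45+0.40j, (0.38-1.7j)]]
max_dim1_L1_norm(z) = 7.72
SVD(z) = [[-0.77, 0.58, -0.28], [-0.62, -0.78, 0.07], [-0.18, 0.23, 0.96]] @ diag([5.082848191872232, 4.84686370953157, 3.2987977263856356]) @ [[0.58, 0.11, 0.80], [-0.77, -0.24, 0.59], [-0.26, 0.96, 0.05]]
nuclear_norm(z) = 13.23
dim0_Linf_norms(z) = [4.18, 2.67, 4.76]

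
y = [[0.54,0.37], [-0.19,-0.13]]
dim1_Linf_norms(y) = [0.54, 0.19]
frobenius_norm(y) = 0.69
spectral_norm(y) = 0.69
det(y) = 0.00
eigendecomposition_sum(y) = [[0.54, 0.37], [-0.19, -0.13]] + [[-0.0, -0.0], [0.00, 0.00]]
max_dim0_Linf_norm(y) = 0.54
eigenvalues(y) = [0.41, 0.0]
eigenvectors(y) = [[0.94, -0.57], [-0.33, 0.82]]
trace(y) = 0.41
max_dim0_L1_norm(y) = 0.73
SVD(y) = [[-0.94, 0.33], [0.33, 0.94]] @ diag([0.6939019954082616, 0.00014411257016368211]) @ [[-0.82, -0.57], [-0.57, 0.82]]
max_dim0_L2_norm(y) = 0.57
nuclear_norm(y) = 0.69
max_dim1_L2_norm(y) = 0.65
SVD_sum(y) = [[0.54, 0.37], [-0.19, -0.13]] + [[-0.0,0.00], [-0.00,0.00]]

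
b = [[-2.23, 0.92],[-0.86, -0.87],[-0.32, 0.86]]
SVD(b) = [[-0.95, 0.04],[-0.19, -0.85],[-0.24, 0.52]] @ diag([2.5348209523397625, 1.3162381014008595]) @ [[0.93, -0.36], [0.36, 0.93]]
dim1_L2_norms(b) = [2.41, 1.22, 0.92]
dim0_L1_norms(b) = [3.41, 2.65]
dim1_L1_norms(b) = [3.15, 1.73, 1.18]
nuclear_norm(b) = 3.85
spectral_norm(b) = 2.53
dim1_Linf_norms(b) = [2.23, 0.87, 0.86]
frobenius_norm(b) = 2.86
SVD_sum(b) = [[-2.25,0.87], [-0.46,0.18], [-0.57,0.22]] + [[0.02,0.05], [-0.40,-1.05], [0.25,0.64]]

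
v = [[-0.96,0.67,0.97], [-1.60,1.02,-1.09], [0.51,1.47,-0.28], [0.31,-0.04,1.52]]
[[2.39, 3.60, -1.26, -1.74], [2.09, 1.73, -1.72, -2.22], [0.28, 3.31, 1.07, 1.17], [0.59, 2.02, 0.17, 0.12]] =v @ [[-1.28, -0.39, 1.33, 1.67],  [0.76, 2.67, 0.24, 0.17],  [0.67, 1.48, -0.15, -0.26]]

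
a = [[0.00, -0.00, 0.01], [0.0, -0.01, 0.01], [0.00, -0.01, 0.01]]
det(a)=0.000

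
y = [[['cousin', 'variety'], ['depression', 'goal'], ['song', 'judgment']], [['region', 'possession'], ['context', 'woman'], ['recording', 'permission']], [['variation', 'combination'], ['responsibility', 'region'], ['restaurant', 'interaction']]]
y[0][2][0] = 'song'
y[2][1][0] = 'responsibility'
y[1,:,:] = [['region', 'possession'], ['context', 'woman'], ['recording', 'permission']]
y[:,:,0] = [['cousin', 'depression', 'song'], ['region', 'context', 'recording'], ['variation', 'responsibility', 'restaurant']]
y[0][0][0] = 'cousin'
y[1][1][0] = 'context'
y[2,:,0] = ['variation', 'responsibility', 'restaurant']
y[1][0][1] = 'possession'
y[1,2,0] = 'recording'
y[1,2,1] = 'permission'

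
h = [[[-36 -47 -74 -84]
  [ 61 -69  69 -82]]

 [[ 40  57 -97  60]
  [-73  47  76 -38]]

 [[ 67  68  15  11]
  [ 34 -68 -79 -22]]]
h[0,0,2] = -74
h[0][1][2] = 69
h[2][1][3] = -22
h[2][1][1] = -68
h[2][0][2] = 15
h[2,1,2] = -79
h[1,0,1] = 57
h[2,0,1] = 68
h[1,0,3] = 60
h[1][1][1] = 47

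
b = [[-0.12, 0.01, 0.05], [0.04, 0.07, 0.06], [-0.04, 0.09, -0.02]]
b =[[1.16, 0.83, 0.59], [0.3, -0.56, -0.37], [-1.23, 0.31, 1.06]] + [[-1.28, -0.82, -0.54], [-0.26, 0.63, 0.43], [1.19, -0.22, -1.08]]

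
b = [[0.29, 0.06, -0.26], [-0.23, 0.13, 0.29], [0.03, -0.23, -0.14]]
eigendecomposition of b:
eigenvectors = [[-0.52-0.29j, (-0.52+0.29j), (0.67+0j)], [0.66+0.00j, 0.66-0.00j, (-0.32+0j)], [-0.38+0.27j, -0.38-0.27j, 0.67+0.00j]]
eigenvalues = [(0.14+0.22j), (0.14-0.22j), (-0+0j)]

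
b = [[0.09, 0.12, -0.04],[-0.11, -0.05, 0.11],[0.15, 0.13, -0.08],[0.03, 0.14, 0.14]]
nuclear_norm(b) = 0.53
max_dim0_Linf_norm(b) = 0.15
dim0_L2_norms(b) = [0.21, 0.23, 0.2]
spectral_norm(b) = 0.31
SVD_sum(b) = [[0.1, 0.10, -0.05], [-0.10, -0.10, 0.04], [0.14, 0.14, -0.07], [0.05, 0.05, -0.02]] + [[-0.0, 0.01, 0.01], [-0.01, 0.04, 0.07], [0.0, -0.01, -0.02], [-0.02, 0.09, 0.16]] + [[-0.01, 0.01, -0.01],[-0.01, 0.0, -0.00],[0.0, -0.00, 0.0],[0.00, -0.00, 0.0]]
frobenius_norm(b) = 0.37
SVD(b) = [[-0.50,-0.08,0.85], [0.46,-0.4,0.36], [-0.69,0.1,-0.28], [-0.23,-0.91,-0.26]] @ diag([0.30670174895121627, 0.20560363329658926, 0.019004819533653995]) @ [[-0.67, -0.67, 0.31],  [0.12, -0.51, -0.85],  [-0.73, 0.54, -0.42]]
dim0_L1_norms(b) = [0.38, 0.44, 0.37]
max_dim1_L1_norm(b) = 0.36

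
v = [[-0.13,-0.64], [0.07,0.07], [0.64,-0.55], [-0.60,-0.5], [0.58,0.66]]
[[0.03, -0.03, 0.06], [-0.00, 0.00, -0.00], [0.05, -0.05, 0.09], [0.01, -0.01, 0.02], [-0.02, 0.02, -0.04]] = v @ [[0.03,-0.03,0.05], [-0.06,0.05,-0.11]]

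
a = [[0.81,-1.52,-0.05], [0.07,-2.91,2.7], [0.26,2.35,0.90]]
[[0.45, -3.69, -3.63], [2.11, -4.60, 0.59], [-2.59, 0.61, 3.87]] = a@[[-1.16,-2.99,-2.03], [-0.91,0.86,1.25], [-0.17,-0.7,1.62]]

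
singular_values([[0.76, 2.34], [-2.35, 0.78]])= [2.48, 2.46]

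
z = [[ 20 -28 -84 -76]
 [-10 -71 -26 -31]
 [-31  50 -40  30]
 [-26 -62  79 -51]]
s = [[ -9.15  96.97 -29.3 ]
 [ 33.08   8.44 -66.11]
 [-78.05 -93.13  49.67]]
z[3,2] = 79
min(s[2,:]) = -93.13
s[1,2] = -66.11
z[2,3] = 30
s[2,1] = -93.13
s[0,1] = 96.97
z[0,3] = -76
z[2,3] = 30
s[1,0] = 33.08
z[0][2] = -84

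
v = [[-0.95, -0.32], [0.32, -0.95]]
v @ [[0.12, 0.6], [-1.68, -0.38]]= [[0.42, -0.45],[1.63, 0.55]]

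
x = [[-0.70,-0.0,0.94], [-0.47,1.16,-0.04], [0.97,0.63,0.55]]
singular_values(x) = [1.37, 1.29, 1.02]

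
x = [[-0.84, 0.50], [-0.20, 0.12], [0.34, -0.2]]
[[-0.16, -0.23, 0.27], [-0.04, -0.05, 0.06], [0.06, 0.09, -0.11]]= x@[[0.12, 0.01, -0.11],  [-0.12, -0.44, 0.35]]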